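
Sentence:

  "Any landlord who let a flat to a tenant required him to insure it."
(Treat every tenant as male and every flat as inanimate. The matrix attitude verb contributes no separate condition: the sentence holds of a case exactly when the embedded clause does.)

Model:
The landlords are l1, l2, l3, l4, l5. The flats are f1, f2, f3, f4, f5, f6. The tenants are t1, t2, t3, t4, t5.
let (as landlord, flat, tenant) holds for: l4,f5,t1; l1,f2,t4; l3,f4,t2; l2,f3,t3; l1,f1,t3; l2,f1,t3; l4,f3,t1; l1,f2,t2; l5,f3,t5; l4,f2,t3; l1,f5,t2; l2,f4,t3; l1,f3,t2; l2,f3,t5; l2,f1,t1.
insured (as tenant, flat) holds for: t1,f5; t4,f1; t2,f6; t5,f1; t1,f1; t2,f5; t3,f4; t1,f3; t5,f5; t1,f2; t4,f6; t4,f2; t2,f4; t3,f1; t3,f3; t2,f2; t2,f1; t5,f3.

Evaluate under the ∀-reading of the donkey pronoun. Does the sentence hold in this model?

False

"him" takes "a tenant" as antecedent and "it" takes "a flat"; both are donkey pronouns co-varying with the restrictor.
Strong reading: for every (l,f,t) with let(l,f,t), insured(t,f).
Restrictor triples: (l1,f1,t3)→insured(t3,f1) ✓  (l1,f2,t2)→insured(t2,f2) ✓  (l1,f2,t4)→insured(t4,f2) ✓  (l1,f3,t2)→insured(t2,f3) ✗  (l1,f5,t2)→insured(t2,f5) ✓  (l2,f1,t1)→insured(t1,f1) ✓  (l2,f1,t3)→insured(t3,f1) ✓  (l2,f3,t3)→insured(t3,f3) ✓  (l2,f3,t5)→insured(t5,f3) ✓  (l2,f4,t3)→insured(t3,f4) ✓  (l3,f4,t2)→insured(t2,f4) ✓  (l4,f2,t3)→insured(t3,f2) ✗  (l4,f3,t1)→insured(t1,f3) ✓  (l4,f5,t1)→insured(t1,f5) ✓  (l5,f3,t5)→insured(t5,f3) ✓
Counterexample: (l1,f3,t2) — insured(t2,f3) does not hold.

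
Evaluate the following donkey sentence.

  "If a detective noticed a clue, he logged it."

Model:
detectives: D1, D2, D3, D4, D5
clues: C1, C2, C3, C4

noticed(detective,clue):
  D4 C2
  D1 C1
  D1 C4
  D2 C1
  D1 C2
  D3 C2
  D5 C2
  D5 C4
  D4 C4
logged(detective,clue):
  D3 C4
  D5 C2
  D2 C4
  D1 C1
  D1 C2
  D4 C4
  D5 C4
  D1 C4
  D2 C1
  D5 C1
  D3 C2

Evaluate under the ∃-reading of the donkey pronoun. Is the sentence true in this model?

True

"it" takes "a clue" as antecedent — a donkey pronoun bound across the clause boundary.
Weak reading: every detective d with some noticed-clue has at least one noticed-clue c such that logged(d,c).
Per detective: D1:✓  D2:✓  D3:✓  D4:✓  D5:✓
Every detective in the restrictor has a witness.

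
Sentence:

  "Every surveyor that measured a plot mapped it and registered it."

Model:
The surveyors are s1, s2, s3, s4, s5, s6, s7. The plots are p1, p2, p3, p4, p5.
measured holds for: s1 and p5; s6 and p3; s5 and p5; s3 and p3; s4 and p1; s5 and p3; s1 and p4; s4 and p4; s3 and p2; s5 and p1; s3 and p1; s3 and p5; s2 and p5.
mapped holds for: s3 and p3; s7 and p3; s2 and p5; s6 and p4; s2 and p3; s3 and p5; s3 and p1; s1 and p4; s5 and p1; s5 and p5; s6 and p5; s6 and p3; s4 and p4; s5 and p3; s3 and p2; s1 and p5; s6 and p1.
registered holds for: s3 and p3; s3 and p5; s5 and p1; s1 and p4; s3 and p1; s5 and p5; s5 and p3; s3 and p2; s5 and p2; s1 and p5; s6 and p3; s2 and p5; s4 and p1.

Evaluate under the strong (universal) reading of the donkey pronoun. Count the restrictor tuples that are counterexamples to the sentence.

2

"it" takes "a plot" as antecedent — a donkey pronoun bound across the clause boundary.
Strong reading: for every (s,p) with measured(s,p), mapped(s,p) ∧ registered(s,p).
Restrictor pairs: (s1,p4) ✓  (s1,p5) ✓  (s2,p5) ✓  (s3,p1) ✓  (s3,p2) ✓  (s3,p3) ✓  (s3,p5) ✓  (s4,p1) ✗  (s4,p4) ✗  (s5,p1) ✓  (s5,p3) ✓  (s5,p5) ✓  (s6,p3) ✓
Counterexamples (restrictor pairs failing the scope): 2.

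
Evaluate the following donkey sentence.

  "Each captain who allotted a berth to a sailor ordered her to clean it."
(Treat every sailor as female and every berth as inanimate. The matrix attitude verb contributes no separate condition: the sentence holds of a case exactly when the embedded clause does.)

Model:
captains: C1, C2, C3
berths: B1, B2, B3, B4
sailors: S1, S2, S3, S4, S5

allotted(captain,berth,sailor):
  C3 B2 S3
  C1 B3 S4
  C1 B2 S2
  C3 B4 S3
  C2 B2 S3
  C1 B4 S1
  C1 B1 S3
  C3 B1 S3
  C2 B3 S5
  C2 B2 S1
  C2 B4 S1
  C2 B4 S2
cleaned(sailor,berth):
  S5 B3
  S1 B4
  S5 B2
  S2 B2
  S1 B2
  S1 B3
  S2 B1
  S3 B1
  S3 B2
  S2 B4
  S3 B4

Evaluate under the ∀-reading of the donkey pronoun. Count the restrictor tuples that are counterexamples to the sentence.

"her" takes "a sailor" as antecedent and "it" takes "a berth"; both are donkey pronouns co-varying with the restrictor.
Strong reading: for every (c,b,s) with allotted(c,b,s), cleaned(s,b).
Restrictor triples: (C1,B1,S3)→cleaned(S3,B1) ✓  (C1,B2,S2)→cleaned(S2,B2) ✓  (C1,B3,S4)→cleaned(S4,B3) ✗  (C1,B4,S1)→cleaned(S1,B4) ✓  (C2,B2,S1)→cleaned(S1,B2) ✓  (C2,B2,S3)→cleaned(S3,B2) ✓  (C2,B3,S5)→cleaned(S5,B3) ✓  (C2,B4,S1)→cleaned(S1,B4) ✓  (C2,B4,S2)→cleaned(S2,B4) ✓  (C3,B1,S3)→cleaned(S3,B1) ✓  (C3,B2,S3)→cleaned(S3,B2) ✓  (C3,B4,S3)→cleaned(S3,B4) ✓
Counterexamples (restrictor triples failing the scope): 1.

1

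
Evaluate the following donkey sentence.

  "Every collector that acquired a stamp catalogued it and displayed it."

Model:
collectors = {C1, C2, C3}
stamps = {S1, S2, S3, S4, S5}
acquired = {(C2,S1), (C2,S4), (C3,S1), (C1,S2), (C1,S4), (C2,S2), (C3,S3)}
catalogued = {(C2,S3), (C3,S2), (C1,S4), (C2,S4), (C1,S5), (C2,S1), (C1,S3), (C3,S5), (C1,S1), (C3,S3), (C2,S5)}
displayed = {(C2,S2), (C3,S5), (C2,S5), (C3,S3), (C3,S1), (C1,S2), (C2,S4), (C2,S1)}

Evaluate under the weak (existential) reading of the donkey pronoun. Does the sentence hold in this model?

"it" takes "a stamp" as antecedent — a donkey pronoun bound across the clause boundary.
Weak reading: every collector c with some acquired-stamp has at least one acquired-stamp s such that catalogued(c,s) ∧ displayed(c,s).
Per collector: C1:✗  C2:✓  C3:✓
C1 has no witness among its acquired-stamps.

False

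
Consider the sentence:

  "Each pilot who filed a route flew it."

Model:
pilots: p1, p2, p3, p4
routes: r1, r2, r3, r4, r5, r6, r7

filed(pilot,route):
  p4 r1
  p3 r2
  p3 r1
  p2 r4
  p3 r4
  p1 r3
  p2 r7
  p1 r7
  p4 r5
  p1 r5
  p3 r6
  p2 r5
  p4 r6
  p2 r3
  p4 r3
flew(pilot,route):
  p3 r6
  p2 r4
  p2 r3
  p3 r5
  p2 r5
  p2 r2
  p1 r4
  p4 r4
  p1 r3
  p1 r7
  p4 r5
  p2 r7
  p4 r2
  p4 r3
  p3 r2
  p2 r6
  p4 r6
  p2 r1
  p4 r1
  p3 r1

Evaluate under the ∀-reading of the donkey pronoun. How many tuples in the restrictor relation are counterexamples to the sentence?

2

"it" takes "a route" as antecedent — a donkey pronoun bound across the clause boundary.
Strong reading: for every (p,r) with filed(p,r), flew(p,r).
Restrictor pairs: (p1,r3) ✓  (p1,r5) ✗  (p1,r7) ✓  (p2,r3) ✓  (p2,r4) ✓  (p2,r5) ✓  (p2,r7) ✓  (p3,r1) ✓  (p3,r2) ✓  (p3,r4) ✗  (p3,r6) ✓  (p4,r1) ✓  (p4,r3) ✓  (p4,r5) ✓  (p4,r6) ✓
Counterexamples (restrictor pairs failing the scope): 2.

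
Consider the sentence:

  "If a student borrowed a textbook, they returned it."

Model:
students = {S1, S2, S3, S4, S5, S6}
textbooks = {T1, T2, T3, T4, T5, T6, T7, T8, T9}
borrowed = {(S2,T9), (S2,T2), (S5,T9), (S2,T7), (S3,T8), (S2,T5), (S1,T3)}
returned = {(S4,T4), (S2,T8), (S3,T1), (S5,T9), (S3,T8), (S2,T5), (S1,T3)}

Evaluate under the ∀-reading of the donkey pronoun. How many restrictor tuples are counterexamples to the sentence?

"it" takes "a textbook" as antecedent — a donkey pronoun bound across the clause boundary.
Strong reading: for every (s,t) with borrowed(s,t), returned(s,t).
Restrictor pairs: (S1,T3) ✓  (S2,T2) ✗  (S2,T5) ✓  (S2,T7) ✗  (S2,T9) ✗  (S3,T8) ✓  (S5,T9) ✓
Counterexamples (restrictor pairs failing the scope): 3.

3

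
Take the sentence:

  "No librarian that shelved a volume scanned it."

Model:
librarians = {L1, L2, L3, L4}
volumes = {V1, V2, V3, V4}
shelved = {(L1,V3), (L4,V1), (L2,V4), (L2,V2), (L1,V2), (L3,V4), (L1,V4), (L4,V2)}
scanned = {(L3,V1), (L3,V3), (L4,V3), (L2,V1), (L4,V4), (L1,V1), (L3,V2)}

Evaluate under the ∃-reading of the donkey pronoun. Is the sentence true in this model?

"it" takes "a volume" as antecedent — a donkey pronoun bound across the clause boundary.
Truth condition: for no (l,v) with shelved(l,v) does scanned(l,v) hold.
Restrictor pairs — does the scope hold? (L1,V2):fails  (L1,V3):fails  (L1,V4):fails  (L2,V2):fails  (L2,V4):fails  (L3,V4):fails  (L4,V1):fails  (L4,V2):fails
Scope holds for no restrictor pair, so the sentence is true.

True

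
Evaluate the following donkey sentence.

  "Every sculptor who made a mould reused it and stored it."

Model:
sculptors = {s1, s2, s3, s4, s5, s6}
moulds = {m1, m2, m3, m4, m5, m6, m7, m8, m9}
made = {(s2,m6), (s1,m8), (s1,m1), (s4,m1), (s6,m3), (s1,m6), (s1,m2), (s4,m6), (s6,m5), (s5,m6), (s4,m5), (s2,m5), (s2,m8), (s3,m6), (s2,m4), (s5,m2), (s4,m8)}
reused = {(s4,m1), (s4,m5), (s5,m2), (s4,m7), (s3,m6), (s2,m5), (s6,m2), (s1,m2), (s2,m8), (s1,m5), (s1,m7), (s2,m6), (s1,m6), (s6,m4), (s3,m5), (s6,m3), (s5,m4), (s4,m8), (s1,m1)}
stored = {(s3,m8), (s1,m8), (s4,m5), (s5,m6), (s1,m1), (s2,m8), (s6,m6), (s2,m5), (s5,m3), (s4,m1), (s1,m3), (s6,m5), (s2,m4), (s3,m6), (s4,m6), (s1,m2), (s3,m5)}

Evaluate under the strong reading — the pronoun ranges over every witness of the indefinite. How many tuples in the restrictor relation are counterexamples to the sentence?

"it" takes "a mould" as antecedent — a donkey pronoun bound across the clause boundary.
Strong reading: for every (s,m) with made(s,m), reused(s,m) ∧ stored(s,m).
Restrictor pairs: (s1,m1) ✓  (s1,m2) ✓  (s1,m6) ✗  (s1,m8) ✗  (s2,m4) ✗  (s2,m5) ✓  (s2,m6) ✗  (s2,m8) ✓  (s3,m6) ✓  (s4,m1) ✓  (s4,m5) ✓  (s4,m6) ✗  (s4,m8) ✗  (s5,m2) ✗  (s5,m6) ✗  (s6,m3) ✗  (s6,m5) ✗
Counterexamples (restrictor pairs failing the scope): 10.

10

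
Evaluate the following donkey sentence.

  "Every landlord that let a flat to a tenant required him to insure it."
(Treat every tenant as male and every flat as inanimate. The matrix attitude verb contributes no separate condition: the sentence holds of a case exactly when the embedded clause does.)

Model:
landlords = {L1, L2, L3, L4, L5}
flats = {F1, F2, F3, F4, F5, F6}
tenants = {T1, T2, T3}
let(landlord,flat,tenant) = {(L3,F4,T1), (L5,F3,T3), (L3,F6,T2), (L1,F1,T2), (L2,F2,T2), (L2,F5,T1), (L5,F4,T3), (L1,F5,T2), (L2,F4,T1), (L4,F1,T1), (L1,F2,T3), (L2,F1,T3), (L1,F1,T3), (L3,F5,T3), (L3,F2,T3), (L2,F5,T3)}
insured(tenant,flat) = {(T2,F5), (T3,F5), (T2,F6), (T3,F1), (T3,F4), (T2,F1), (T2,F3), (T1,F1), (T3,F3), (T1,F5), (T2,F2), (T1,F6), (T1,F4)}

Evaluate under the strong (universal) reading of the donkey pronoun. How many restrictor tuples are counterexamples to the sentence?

"him" takes "a tenant" as antecedent and "it" takes "a flat"; both are donkey pronouns co-varying with the restrictor.
Strong reading: for every (l,f,t) with let(l,f,t), insured(t,f).
Restrictor triples: (L1,F1,T2)→insured(T2,F1) ✓  (L1,F1,T3)→insured(T3,F1) ✓  (L1,F2,T3)→insured(T3,F2) ✗  (L1,F5,T2)→insured(T2,F5) ✓  (L2,F1,T3)→insured(T3,F1) ✓  (L2,F2,T2)→insured(T2,F2) ✓  (L2,F4,T1)→insured(T1,F4) ✓  (L2,F5,T1)→insured(T1,F5) ✓  (L2,F5,T3)→insured(T3,F5) ✓  (L3,F2,T3)→insured(T3,F2) ✗  (L3,F4,T1)→insured(T1,F4) ✓  (L3,F5,T3)→insured(T3,F5) ✓  (L3,F6,T2)→insured(T2,F6) ✓  (L4,F1,T1)→insured(T1,F1) ✓  (L5,F3,T3)→insured(T3,F3) ✓  (L5,F4,T3)→insured(T3,F4) ✓
Counterexamples (restrictor triples failing the scope): 2.

2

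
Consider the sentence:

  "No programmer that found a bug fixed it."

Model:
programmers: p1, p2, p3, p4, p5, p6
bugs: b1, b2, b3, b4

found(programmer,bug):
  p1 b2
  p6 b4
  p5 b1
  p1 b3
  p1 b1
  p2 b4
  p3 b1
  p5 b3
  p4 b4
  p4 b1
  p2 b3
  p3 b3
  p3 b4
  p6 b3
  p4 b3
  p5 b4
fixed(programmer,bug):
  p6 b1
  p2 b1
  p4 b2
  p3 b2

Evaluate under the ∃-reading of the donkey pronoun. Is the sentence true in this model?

"it" takes "a bug" as antecedent — a donkey pronoun bound across the clause boundary.
Truth condition: for no (p,b) with found(p,b) does fixed(p,b) hold.
Restrictor pairs — does the scope hold? (p1,b1):fails  (p1,b2):fails  (p1,b3):fails  (p2,b3):fails  (p2,b4):fails  (p3,b1):fails  (p3,b3):fails  (p3,b4):fails  (p4,b1):fails  (p4,b3):fails  (p4,b4):fails  (p5,b1):fails  (p5,b3):fails  (p5,b4):fails  (p6,b3):fails  (p6,b4):fails
Scope holds for no restrictor pair, so the sentence is true.

True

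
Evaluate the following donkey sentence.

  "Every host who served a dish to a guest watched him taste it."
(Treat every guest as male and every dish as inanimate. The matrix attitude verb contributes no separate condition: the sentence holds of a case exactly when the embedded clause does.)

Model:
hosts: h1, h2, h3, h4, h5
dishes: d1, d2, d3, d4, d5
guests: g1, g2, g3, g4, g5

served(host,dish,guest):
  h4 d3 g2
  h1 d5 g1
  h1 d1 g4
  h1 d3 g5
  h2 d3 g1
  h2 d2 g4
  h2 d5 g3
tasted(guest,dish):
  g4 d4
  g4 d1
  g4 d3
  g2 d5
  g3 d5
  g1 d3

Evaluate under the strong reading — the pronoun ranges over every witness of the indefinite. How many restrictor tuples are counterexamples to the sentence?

4

"him" takes "a guest" as antecedent and "it" takes "a dish"; both are donkey pronouns co-varying with the restrictor.
Strong reading: for every (h,d,g) with served(h,d,g), tasted(g,d).
Restrictor triples: (h1,d1,g4)→tasted(g4,d1) ✓  (h1,d3,g5)→tasted(g5,d3) ✗  (h1,d5,g1)→tasted(g1,d5) ✗  (h2,d2,g4)→tasted(g4,d2) ✗  (h2,d3,g1)→tasted(g1,d3) ✓  (h2,d5,g3)→tasted(g3,d5) ✓  (h4,d3,g2)→tasted(g2,d3) ✗
Counterexamples (restrictor triples failing the scope): 4.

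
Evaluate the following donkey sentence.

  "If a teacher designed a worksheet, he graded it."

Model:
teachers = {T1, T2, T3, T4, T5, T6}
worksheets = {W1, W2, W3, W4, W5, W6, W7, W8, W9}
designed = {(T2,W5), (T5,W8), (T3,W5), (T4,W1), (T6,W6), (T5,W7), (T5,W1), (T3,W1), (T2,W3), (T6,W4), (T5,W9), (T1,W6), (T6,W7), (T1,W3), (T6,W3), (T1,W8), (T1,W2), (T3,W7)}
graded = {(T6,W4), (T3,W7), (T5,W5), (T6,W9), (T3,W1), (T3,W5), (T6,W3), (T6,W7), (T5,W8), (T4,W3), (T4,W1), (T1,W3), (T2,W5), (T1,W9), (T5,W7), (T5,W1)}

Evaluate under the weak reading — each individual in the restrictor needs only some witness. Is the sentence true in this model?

"it" takes "a worksheet" as antecedent — a donkey pronoun bound across the clause boundary.
Weak reading: every teacher t with some designed-worksheet has at least one designed-worksheet w such that graded(t,w).
Per teacher: T1:✓  T2:✓  T3:✓  T4:✓  T5:✓  T6:✓
Every teacher in the restrictor has a witness.

True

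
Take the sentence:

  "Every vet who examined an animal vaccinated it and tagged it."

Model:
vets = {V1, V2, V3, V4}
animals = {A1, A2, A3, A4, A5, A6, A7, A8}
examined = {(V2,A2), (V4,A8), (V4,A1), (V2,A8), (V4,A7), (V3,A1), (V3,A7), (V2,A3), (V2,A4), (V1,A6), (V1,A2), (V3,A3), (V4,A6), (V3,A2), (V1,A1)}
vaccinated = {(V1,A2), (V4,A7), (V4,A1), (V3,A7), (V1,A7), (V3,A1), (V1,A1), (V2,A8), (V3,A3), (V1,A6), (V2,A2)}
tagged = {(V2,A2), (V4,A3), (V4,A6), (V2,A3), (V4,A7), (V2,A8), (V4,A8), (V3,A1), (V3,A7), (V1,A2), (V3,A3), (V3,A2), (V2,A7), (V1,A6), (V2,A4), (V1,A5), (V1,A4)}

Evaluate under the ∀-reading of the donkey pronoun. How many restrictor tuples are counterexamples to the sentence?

"it" takes "an animal" as antecedent — a donkey pronoun bound across the clause boundary.
Strong reading: for every (v,a) with examined(v,a), vaccinated(v,a) ∧ tagged(v,a).
Restrictor pairs: (V1,A1) ✗  (V1,A2) ✓  (V1,A6) ✓  (V2,A2) ✓  (V2,A3) ✗  (V2,A4) ✗  (V2,A8) ✓  (V3,A1) ✓  (V3,A2) ✗  (V3,A3) ✓  (V3,A7) ✓  (V4,A1) ✗  (V4,A6) ✗  (V4,A7) ✓  (V4,A8) ✗
Counterexamples (restrictor pairs failing the scope): 7.

7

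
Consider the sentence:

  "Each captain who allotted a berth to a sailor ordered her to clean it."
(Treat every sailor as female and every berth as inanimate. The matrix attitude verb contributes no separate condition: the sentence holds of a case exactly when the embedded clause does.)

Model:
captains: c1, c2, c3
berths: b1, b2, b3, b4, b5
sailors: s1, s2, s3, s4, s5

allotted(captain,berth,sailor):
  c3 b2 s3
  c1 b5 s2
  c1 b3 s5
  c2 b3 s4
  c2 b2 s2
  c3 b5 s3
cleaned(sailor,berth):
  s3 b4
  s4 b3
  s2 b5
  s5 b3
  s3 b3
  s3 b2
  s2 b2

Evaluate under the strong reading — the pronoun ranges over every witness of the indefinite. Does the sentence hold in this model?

False

"her" takes "a sailor" as antecedent and "it" takes "a berth"; both are donkey pronouns co-varying with the restrictor.
Strong reading: for every (c,b,s) with allotted(c,b,s), cleaned(s,b).
Restrictor triples: (c1,b3,s5)→cleaned(s5,b3) ✓  (c1,b5,s2)→cleaned(s2,b5) ✓  (c2,b2,s2)→cleaned(s2,b2) ✓  (c2,b3,s4)→cleaned(s4,b3) ✓  (c3,b2,s3)→cleaned(s3,b2) ✓  (c3,b5,s3)→cleaned(s3,b5) ✗
Counterexample: (c3,b5,s3) — cleaned(s3,b5) does not hold.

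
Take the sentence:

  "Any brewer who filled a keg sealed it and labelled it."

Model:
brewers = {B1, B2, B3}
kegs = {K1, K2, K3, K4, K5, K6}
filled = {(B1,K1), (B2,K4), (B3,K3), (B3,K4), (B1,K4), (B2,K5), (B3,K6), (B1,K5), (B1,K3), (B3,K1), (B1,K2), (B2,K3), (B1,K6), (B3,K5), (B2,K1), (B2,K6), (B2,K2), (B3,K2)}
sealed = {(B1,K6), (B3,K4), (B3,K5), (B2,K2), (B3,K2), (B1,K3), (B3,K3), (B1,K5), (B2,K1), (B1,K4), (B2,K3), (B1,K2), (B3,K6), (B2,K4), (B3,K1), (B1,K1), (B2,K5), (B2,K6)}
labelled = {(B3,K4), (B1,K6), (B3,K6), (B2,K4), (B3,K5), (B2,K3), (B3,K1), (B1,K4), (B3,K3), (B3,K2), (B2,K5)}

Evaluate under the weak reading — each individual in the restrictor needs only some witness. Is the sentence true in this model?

"it" takes "a keg" as antecedent — a donkey pronoun bound across the clause boundary.
Weak reading: every brewer b with some filled-keg has at least one filled-keg k such that sealed(b,k) ∧ labelled(b,k).
Per brewer: B1:✓  B2:✓  B3:✓
Every brewer in the restrictor has a witness.

True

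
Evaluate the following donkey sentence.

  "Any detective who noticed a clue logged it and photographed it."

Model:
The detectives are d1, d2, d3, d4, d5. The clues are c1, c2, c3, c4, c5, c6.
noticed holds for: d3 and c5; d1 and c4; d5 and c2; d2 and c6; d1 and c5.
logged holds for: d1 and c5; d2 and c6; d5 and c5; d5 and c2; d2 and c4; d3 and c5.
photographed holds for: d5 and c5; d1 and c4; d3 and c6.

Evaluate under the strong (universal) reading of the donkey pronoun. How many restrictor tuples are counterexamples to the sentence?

5

"it" takes "a clue" as antecedent — a donkey pronoun bound across the clause boundary.
Strong reading: for every (d,c) with noticed(d,c), logged(d,c) ∧ photographed(d,c).
Restrictor pairs: (d1,c4) ✗  (d1,c5) ✗  (d2,c6) ✗  (d3,c5) ✗  (d5,c2) ✗
Counterexamples (restrictor pairs failing the scope): 5.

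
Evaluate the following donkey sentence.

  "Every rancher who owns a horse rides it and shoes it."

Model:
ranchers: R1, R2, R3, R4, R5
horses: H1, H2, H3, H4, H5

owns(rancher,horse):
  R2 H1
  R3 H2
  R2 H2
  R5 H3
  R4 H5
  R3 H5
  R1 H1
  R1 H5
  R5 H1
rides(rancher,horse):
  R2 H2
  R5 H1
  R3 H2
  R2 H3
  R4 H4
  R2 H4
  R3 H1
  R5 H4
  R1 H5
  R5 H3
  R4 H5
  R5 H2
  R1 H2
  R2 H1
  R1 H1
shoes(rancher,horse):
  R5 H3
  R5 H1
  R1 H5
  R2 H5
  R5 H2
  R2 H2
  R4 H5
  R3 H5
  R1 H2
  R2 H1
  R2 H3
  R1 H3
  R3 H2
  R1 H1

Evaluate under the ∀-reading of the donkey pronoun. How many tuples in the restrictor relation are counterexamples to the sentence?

"it" takes "a horse" as antecedent — a donkey pronoun bound across the clause boundary.
Strong reading: for every (r,h) with owns(r,h), rides(r,h) ∧ shoes(r,h).
Restrictor pairs: (R1,H1) ✓  (R1,H5) ✓  (R2,H1) ✓  (R2,H2) ✓  (R3,H2) ✓  (R3,H5) ✗  (R4,H5) ✓  (R5,H1) ✓  (R5,H3) ✓
Counterexamples (restrictor pairs failing the scope): 1.

1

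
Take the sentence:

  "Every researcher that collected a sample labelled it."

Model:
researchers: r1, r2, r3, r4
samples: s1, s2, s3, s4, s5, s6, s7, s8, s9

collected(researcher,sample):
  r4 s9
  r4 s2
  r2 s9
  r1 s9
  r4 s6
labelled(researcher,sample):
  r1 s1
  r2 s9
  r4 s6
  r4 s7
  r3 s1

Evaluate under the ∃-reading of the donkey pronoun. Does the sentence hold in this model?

"it" takes "a sample" as antecedent — a donkey pronoun bound across the clause boundary.
Weak reading: every researcher r with some collected-sample has at least one collected-sample s such that labelled(r,s).
Per researcher: r1:✗  r2:✓  r4:✓
r1 has no witness among its collected-samples.

False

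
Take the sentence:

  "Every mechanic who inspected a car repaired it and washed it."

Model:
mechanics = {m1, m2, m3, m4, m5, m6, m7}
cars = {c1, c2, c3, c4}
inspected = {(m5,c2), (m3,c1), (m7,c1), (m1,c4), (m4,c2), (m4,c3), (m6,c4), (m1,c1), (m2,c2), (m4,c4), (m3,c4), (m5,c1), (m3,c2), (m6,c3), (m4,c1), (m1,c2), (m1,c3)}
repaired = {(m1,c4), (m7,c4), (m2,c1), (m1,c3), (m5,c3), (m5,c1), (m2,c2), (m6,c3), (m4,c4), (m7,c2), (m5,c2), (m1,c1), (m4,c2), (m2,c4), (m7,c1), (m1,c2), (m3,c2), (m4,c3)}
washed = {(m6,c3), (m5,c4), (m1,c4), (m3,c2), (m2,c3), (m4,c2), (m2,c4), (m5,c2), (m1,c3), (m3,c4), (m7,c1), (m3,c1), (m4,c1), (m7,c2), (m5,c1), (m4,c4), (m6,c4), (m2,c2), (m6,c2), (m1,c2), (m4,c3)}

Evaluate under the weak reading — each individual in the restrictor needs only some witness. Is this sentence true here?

"it" takes "a car" as antecedent — a donkey pronoun bound across the clause boundary.
Weak reading: every mechanic m with some inspected-car has at least one inspected-car c such that repaired(m,c) ∧ washed(m,c).
Per mechanic: m1:✓  m2:✓  m3:✓  m4:✓  m5:✓  m6:✓  m7:✓
Every mechanic in the restrictor has a witness.

True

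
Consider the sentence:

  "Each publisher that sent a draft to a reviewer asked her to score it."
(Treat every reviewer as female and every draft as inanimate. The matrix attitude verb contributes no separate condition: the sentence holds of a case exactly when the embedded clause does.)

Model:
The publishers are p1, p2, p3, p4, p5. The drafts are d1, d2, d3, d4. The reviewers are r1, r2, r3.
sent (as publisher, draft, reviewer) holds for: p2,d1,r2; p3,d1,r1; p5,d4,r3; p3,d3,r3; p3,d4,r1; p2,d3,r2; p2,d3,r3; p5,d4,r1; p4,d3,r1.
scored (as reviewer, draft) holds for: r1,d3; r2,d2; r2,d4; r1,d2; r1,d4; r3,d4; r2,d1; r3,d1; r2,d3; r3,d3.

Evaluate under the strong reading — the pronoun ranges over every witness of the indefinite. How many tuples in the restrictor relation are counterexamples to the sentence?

1

"her" takes "a reviewer" as antecedent and "it" takes "a draft"; both are donkey pronouns co-varying with the restrictor.
Strong reading: for every (p,d,r) with sent(p,d,r), scored(r,d).
Restrictor triples: (p2,d1,r2)→scored(r2,d1) ✓  (p2,d3,r2)→scored(r2,d3) ✓  (p2,d3,r3)→scored(r3,d3) ✓  (p3,d1,r1)→scored(r1,d1) ✗  (p3,d3,r3)→scored(r3,d3) ✓  (p3,d4,r1)→scored(r1,d4) ✓  (p4,d3,r1)→scored(r1,d3) ✓  (p5,d4,r1)→scored(r1,d4) ✓  (p5,d4,r3)→scored(r3,d4) ✓
Counterexamples (restrictor triples failing the scope): 1.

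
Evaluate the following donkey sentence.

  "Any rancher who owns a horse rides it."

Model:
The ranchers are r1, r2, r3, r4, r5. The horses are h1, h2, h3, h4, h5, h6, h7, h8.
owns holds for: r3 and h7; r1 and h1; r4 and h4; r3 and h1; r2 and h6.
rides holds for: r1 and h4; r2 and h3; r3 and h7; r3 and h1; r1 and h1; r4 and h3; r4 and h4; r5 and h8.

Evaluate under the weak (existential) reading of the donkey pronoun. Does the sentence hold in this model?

False

"it" takes "a horse" as antecedent — a donkey pronoun bound across the clause boundary.
Weak reading: every rancher r with some owns-horse has at least one owns-horse h such that rides(r,h).
Per rancher: r1:✓  r2:✗  r3:✓  r4:✓
r2 has no witness among its owns-horses.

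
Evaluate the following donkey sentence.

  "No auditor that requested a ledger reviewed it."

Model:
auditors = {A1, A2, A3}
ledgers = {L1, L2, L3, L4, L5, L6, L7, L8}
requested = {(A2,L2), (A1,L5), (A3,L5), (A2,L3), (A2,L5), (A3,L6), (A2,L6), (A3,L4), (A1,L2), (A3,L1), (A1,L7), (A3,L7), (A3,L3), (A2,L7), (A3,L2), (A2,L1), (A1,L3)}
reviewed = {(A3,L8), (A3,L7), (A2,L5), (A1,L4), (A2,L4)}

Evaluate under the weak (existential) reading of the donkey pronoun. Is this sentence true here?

False

"it" takes "a ledger" as antecedent — a donkey pronoun bound across the clause boundary.
Truth condition: for no (a,l) with requested(a,l) does reviewed(a,l) hold.
Restrictor pairs — does the scope hold? (A1,L2):fails  (A1,L3):fails  (A1,L5):fails  (A1,L7):fails  (A2,L1):fails  (A2,L2):fails  (A2,L3):fails  (A2,L5):holds  (A2,L6):fails  (A2,L7):fails  (A3,L1):fails  (A3,L2):fails  (A3,L3):fails  (A3,L4):fails  (A3,L5):fails  (A3,L6):fails  (A3,L7):holds
Scope holds for 2 pair(s), so the sentence is false.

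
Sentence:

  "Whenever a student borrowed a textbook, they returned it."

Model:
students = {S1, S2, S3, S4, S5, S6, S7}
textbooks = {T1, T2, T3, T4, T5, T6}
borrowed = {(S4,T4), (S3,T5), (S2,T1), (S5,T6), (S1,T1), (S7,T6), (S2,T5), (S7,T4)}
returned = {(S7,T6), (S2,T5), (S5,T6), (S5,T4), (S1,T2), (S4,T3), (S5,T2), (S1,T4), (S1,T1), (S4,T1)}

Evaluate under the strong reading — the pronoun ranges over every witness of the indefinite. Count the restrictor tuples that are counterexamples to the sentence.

"it" takes "a textbook" as antecedent — a donkey pronoun bound across the clause boundary.
Strong reading: for every (s,t) with borrowed(s,t), returned(s,t).
Restrictor pairs: (S1,T1) ✓  (S2,T1) ✗  (S2,T5) ✓  (S3,T5) ✗  (S4,T4) ✗  (S5,T6) ✓  (S7,T4) ✗  (S7,T6) ✓
Counterexamples (restrictor pairs failing the scope): 4.

4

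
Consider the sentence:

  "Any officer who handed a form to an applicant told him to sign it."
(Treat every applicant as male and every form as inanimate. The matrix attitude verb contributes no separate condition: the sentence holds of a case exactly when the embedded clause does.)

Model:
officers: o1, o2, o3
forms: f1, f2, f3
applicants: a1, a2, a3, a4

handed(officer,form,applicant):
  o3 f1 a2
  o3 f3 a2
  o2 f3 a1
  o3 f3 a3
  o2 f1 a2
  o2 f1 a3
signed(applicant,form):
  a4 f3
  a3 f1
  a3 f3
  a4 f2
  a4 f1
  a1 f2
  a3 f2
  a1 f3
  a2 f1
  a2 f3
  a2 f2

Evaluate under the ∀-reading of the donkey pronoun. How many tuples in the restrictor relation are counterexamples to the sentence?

"him" takes "an applicant" as antecedent and "it" takes "a form"; both are donkey pronouns co-varying with the restrictor.
Strong reading: for every (o,f,a) with handed(o,f,a), signed(a,f).
Restrictor triples: (o2,f1,a2)→signed(a2,f1) ✓  (o2,f1,a3)→signed(a3,f1) ✓  (o2,f3,a1)→signed(a1,f3) ✓  (o3,f1,a2)→signed(a2,f1) ✓  (o3,f3,a2)→signed(a2,f3) ✓  (o3,f3,a3)→signed(a3,f3) ✓
Counterexamples (restrictor triples failing the scope): 0.

0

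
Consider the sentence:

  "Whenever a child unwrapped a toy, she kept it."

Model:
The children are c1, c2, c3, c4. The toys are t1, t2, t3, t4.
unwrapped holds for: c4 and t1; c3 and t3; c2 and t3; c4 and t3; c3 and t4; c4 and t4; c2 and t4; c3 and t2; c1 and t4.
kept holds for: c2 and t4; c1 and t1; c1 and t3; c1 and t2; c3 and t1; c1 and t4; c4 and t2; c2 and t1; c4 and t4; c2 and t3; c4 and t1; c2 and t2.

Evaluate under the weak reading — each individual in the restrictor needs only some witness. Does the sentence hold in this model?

False

"it" takes "a toy" as antecedent — a donkey pronoun bound across the clause boundary.
Weak reading: every child c with some unwrapped-toy has at least one unwrapped-toy t such that kept(c,t).
Per child: c1:✓  c2:✓  c3:✗  c4:✓
c3 has no witness among its unwrapped-toys.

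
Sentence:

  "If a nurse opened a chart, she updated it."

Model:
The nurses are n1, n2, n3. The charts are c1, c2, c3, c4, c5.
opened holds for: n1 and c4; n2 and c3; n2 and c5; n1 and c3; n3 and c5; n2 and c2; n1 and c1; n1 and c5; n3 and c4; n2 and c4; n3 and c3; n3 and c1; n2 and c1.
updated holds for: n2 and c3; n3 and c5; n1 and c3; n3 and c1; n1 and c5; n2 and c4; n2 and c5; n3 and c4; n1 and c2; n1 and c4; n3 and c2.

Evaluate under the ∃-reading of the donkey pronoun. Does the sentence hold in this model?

"it" takes "a chart" as antecedent — a donkey pronoun bound across the clause boundary.
Weak reading: every nurse n with some opened-chart has at least one opened-chart c such that updated(n,c).
Per nurse: n1:✓  n2:✓  n3:✓
Every nurse in the restrictor has a witness.

True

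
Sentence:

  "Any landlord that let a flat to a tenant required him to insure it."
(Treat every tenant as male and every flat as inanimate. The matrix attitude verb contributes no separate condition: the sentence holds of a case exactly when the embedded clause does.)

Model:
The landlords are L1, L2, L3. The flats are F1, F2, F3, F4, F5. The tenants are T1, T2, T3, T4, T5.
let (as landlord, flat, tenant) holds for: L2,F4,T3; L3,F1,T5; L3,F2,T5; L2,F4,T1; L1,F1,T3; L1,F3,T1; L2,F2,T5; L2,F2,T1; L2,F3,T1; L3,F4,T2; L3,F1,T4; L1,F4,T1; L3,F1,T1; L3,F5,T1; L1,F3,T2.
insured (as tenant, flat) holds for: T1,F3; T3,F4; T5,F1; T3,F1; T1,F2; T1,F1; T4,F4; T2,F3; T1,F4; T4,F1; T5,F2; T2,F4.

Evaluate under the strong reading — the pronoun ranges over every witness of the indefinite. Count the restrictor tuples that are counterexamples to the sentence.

"him" takes "a tenant" as antecedent and "it" takes "a flat"; both are donkey pronouns co-varying with the restrictor.
Strong reading: for every (l,f,t) with let(l,f,t), insured(t,f).
Restrictor triples: (L1,F1,T3)→insured(T3,F1) ✓  (L1,F3,T1)→insured(T1,F3) ✓  (L1,F3,T2)→insured(T2,F3) ✓  (L1,F4,T1)→insured(T1,F4) ✓  (L2,F2,T1)→insured(T1,F2) ✓  (L2,F2,T5)→insured(T5,F2) ✓  (L2,F3,T1)→insured(T1,F3) ✓  (L2,F4,T1)→insured(T1,F4) ✓  (L2,F4,T3)→insured(T3,F4) ✓  (L3,F1,T1)→insured(T1,F1) ✓  (L3,F1,T4)→insured(T4,F1) ✓  (L3,F1,T5)→insured(T5,F1) ✓  (L3,F2,T5)→insured(T5,F2) ✓  (L3,F4,T2)→insured(T2,F4) ✓  (L3,F5,T1)→insured(T1,F5) ✗
Counterexamples (restrictor triples failing the scope): 1.

1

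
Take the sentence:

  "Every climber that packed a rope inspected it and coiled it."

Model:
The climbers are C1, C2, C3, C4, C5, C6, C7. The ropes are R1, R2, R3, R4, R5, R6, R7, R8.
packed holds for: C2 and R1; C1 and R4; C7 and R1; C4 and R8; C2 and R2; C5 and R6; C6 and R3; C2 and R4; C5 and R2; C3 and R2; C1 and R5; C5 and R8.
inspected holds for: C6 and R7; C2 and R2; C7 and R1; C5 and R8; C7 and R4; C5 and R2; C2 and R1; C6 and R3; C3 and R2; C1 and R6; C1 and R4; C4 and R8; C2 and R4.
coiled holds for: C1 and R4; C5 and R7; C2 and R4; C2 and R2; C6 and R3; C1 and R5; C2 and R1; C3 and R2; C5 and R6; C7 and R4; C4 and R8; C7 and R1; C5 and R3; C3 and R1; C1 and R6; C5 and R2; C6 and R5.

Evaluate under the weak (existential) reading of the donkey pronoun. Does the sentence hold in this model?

"it" takes "a rope" as antecedent — a donkey pronoun bound across the clause boundary.
Weak reading: every climber c with some packed-rope has at least one packed-rope r such that inspected(c,r) ∧ coiled(c,r).
Per climber: C1:✓  C2:✓  C3:✓  C4:✓  C5:✓  C6:✓  C7:✓
Every climber in the restrictor has a witness.

True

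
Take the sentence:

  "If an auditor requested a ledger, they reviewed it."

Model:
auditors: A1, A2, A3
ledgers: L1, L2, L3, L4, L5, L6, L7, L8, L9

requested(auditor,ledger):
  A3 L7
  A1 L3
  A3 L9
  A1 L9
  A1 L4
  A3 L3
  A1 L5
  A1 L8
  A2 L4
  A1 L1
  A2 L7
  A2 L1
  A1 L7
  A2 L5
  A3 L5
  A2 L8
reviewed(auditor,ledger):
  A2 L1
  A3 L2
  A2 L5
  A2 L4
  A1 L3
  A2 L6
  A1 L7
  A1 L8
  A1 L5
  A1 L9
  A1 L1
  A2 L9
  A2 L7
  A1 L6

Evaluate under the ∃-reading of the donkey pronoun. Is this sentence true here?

"it" takes "a ledger" as antecedent — a donkey pronoun bound across the clause boundary.
Weak reading: every auditor a with some requested-ledger has at least one requested-ledger l such that reviewed(a,l).
Per auditor: A1:✓  A2:✓  A3:✗
A3 has no witness among its requested-ledgers.

False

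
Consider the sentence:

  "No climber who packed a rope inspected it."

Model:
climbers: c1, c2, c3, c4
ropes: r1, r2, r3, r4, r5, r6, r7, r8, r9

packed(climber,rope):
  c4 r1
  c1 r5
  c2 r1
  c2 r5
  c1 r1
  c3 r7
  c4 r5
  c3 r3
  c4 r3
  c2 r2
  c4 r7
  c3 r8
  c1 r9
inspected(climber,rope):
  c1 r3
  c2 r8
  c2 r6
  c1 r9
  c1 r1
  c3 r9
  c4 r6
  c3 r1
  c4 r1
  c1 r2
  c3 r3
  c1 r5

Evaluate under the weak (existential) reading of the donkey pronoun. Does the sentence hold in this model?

False

"it" takes "a rope" as antecedent — a donkey pronoun bound across the clause boundary.
Truth condition: for no (c,r) with packed(c,r) does inspected(c,r) hold.
Restrictor pairs — does the scope hold? (c1,r1):holds  (c1,r5):holds  (c1,r9):holds  (c2,r1):fails  (c2,r2):fails  (c2,r5):fails  (c3,r3):holds  (c3,r7):fails  (c3,r8):fails  (c4,r1):holds  (c4,r3):fails  (c4,r5):fails  (c4,r7):fails
Scope holds for 5 pair(s), so the sentence is false.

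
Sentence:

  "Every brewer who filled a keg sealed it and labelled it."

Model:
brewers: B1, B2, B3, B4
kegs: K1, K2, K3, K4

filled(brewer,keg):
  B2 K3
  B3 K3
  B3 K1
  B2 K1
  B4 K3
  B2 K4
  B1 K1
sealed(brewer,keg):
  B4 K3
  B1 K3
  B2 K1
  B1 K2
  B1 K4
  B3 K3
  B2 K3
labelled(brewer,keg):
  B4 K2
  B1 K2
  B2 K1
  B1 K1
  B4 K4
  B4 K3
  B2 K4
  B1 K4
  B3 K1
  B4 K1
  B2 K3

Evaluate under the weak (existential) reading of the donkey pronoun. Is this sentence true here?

False

"it" takes "a keg" as antecedent — a donkey pronoun bound across the clause boundary.
Weak reading: every brewer b with some filled-keg has at least one filled-keg k such that sealed(b,k) ∧ labelled(b,k).
Per brewer: B1:✗  B2:✓  B3:✗  B4:✓
B1 has no witness among its filled-kegs.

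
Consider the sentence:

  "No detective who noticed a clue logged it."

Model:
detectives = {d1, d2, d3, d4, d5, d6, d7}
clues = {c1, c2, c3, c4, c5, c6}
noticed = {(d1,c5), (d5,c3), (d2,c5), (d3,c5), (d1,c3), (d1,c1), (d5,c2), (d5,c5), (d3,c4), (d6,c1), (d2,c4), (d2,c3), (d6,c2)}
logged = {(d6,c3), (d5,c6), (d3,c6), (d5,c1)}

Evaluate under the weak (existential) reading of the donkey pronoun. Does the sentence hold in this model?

"it" takes "a clue" as antecedent — a donkey pronoun bound across the clause boundary.
Truth condition: for no (d,c) with noticed(d,c) does logged(d,c) hold.
Restrictor pairs — does the scope hold? (d1,c1):fails  (d1,c3):fails  (d1,c5):fails  (d2,c3):fails  (d2,c4):fails  (d2,c5):fails  (d3,c4):fails  (d3,c5):fails  (d5,c2):fails  (d5,c3):fails  (d5,c5):fails  (d6,c1):fails  (d6,c2):fails
Scope holds for no restrictor pair, so the sentence is true.

True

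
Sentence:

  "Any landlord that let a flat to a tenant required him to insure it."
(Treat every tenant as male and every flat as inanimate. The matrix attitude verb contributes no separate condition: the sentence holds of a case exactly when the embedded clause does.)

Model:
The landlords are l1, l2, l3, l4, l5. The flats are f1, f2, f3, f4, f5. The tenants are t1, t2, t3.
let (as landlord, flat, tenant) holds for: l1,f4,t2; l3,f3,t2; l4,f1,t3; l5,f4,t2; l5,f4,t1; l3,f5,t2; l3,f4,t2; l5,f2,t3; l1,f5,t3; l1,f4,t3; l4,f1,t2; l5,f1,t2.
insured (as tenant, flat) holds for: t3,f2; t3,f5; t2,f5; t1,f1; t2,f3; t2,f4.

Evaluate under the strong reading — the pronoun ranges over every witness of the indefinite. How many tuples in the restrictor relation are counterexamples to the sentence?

"him" takes "a tenant" as antecedent and "it" takes "a flat"; both are donkey pronouns co-varying with the restrictor.
Strong reading: for every (l,f,t) with let(l,f,t), insured(t,f).
Restrictor triples: (l1,f4,t2)→insured(t2,f4) ✓  (l1,f4,t3)→insured(t3,f4) ✗  (l1,f5,t3)→insured(t3,f5) ✓  (l3,f3,t2)→insured(t2,f3) ✓  (l3,f4,t2)→insured(t2,f4) ✓  (l3,f5,t2)→insured(t2,f5) ✓  (l4,f1,t2)→insured(t2,f1) ✗  (l4,f1,t3)→insured(t3,f1) ✗  (l5,f1,t2)→insured(t2,f1) ✗  (l5,f2,t3)→insured(t3,f2) ✓  (l5,f4,t1)→insured(t1,f4) ✗  (l5,f4,t2)→insured(t2,f4) ✓
Counterexamples (restrictor triples failing the scope): 5.

5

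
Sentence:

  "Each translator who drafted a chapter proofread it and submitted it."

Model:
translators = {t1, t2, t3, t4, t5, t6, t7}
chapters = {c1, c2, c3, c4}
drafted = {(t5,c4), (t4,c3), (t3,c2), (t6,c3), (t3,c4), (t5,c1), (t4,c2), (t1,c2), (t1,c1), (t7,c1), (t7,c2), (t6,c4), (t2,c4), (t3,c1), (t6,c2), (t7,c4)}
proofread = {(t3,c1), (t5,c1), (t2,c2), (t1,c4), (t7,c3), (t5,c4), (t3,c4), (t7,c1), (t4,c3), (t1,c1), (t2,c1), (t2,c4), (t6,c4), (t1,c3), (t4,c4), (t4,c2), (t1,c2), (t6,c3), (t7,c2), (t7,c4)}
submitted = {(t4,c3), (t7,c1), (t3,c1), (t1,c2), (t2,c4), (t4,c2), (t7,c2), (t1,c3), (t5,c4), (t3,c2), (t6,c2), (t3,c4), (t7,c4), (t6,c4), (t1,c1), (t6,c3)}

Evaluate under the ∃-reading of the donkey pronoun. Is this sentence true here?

"it" takes "a chapter" as antecedent — a donkey pronoun bound across the clause boundary.
Weak reading: every translator t with some drafted-chapter has at least one drafted-chapter c such that proofread(t,c) ∧ submitted(t,c).
Per translator: t1:✓  t2:✓  t3:✓  t4:✓  t5:✓  t6:✓  t7:✓
Every translator in the restrictor has a witness.

True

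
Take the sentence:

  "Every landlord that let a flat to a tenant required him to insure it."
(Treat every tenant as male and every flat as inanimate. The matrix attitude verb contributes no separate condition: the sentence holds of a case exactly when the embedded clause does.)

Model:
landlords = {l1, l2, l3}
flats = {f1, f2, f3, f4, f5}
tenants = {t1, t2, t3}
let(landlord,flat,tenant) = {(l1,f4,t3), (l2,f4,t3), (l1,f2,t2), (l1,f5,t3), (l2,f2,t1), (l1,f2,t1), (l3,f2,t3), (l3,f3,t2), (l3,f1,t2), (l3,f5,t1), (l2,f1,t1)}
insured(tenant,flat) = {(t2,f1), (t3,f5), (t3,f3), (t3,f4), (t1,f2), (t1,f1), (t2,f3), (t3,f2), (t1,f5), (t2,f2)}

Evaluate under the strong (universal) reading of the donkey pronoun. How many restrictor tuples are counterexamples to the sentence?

0

"him" takes "a tenant" as antecedent and "it" takes "a flat"; both are donkey pronouns co-varying with the restrictor.
Strong reading: for every (l,f,t) with let(l,f,t), insured(t,f).
Restrictor triples: (l1,f2,t1)→insured(t1,f2) ✓  (l1,f2,t2)→insured(t2,f2) ✓  (l1,f4,t3)→insured(t3,f4) ✓  (l1,f5,t3)→insured(t3,f5) ✓  (l2,f1,t1)→insured(t1,f1) ✓  (l2,f2,t1)→insured(t1,f2) ✓  (l2,f4,t3)→insured(t3,f4) ✓  (l3,f1,t2)→insured(t2,f1) ✓  (l3,f2,t3)→insured(t3,f2) ✓  (l3,f3,t2)→insured(t2,f3) ✓  (l3,f5,t1)→insured(t1,f5) ✓
Counterexamples (restrictor triples failing the scope): 0.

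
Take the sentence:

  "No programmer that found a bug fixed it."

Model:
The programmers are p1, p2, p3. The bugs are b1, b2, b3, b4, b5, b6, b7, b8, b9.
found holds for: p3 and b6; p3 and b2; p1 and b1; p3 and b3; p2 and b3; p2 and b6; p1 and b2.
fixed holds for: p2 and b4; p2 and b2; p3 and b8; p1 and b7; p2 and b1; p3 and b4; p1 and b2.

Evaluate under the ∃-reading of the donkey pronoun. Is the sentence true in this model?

"it" takes "a bug" as antecedent — a donkey pronoun bound across the clause boundary.
Truth condition: for no (p,b) with found(p,b) does fixed(p,b) hold.
Restrictor pairs — does the scope hold? (p1,b1):fails  (p1,b2):holds  (p2,b3):fails  (p2,b6):fails  (p3,b2):fails  (p3,b3):fails  (p3,b6):fails
Scope holds for 1 pair(s), so the sentence is false.

False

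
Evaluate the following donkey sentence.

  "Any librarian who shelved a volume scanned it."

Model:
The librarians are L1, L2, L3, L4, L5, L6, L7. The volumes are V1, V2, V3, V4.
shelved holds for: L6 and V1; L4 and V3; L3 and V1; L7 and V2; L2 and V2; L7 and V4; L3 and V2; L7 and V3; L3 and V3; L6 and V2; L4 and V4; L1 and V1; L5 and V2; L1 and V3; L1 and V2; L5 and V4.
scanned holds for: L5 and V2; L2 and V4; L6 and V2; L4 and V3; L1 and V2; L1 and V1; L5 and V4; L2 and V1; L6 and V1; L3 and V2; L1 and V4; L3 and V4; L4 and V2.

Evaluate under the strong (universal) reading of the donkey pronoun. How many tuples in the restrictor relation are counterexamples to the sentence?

8

"it" takes "a volume" as antecedent — a donkey pronoun bound across the clause boundary.
Strong reading: for every (l,v) with shelved(l,v), scanned(l,v).
Restrictor pairs: (L1,V1) ✓  (L1,V2) ✓  (L1,V3) ✗  (L2,V2) ✗  (L3,V1) ✗  (L3,V2) ✓  (L3,V3) ✗  (L4,V3) ✓  (L4,V4) ✗  (L5,V2) ✓  (L5,V4) ✓  (L6,V1) ✓  (L6,V2) ✓  (L7,V2) ✗  (L7,V3) ✗  (L7,V4) ✗
Counterexamples (restrictor pairs failing the scope): 8.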